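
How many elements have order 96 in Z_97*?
Number of primitive roots mod 97 = φ(p-1) = φ(96) = 32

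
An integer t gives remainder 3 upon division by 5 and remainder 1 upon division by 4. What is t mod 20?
M = 5 × 4 = 20. M₁ = 4, y₁ ≡ 4 mod 5. M₂ = 5, y₂ ≡ 1 mod 4. t = 3×4×4 + 1×5×1 ≡ 13 mod 20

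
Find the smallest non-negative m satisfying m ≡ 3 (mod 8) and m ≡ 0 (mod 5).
M = 8 × 5 = 40. M₁ = 5, y₁ ≡ 5 (mod 8). M₂ = 8, y₂ ≡ 2 (mod 5). m = 3×5×5 + 0×8×2 ≡ 35 (mod 40)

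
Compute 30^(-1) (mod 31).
Since 31 is prime, by Fermat 30^(-1) ≡ 30^{29} ≡ 30 (mod 31). Verify: 30 × 30 = 900 ≡ 1 (mod 31)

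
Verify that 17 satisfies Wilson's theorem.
(16)! mod 17 = 16. Since this equals -1 mod 17, Wilson confirms 17 is prime.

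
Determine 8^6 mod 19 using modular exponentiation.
By repeated squaring mod 19: 8^{1}≡8, 8^{2}≡7, 8^{4}≡11. Then 8^{6} = 8^{4+2} ≡ 11 × 7 ≡ 1 mod 19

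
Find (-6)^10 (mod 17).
By repeated squaring (mod 17): (-6)^{1}≡11, (-6)^{2}≡2, (-6)^{4}≡4, (-6)^{8}≡16. Then (-6)^{10} = (-6)^{8+2} ≡ 16 × 2 ≡ 15 (mod 17)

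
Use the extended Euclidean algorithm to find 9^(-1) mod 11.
Extended GCD: 9(5) + 11(-4) = 1. So 9^(-1) ≡ 5 mod 11. Verify: 9 × 5 = 45 ≡ 1 mod 11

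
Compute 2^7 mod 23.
By repeated squaring (mod 23): 2^{1}≡2, 2^{2}≡4, 2^{4}≡16. Then 2^{7} = 2^{4+2+1} ≡ 16 × 4 × 2 ≡ 13 (mod 23)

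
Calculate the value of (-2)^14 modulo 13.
Using Fermat: (-2)^{12} ≡ 1 (mod 13). 14 ≡ 2 (mod 12). So (-2)^{14} ≡ (-2)^{2} ≡ 4 (mod 13)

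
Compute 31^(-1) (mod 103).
Since 103 is prime, by Fermat 31^(-1) ≡ 31^{101} ≡ 10 (mod 103). Verify: 31 × 10 = 310 ≡ 1 (mod 103)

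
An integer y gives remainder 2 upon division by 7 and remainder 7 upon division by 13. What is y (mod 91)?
M = 7 × 13 = 91. M₁ = 13, y₁ ≡ 6 (mod 7). M₂ = 7, y₂ ≡ 2 (mod 13). y = 2×13×6 + 7×7×2 ≡ 72 (mod 91)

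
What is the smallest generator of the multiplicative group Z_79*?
g = 3. For each prime q|78: 3^{39}≡78, 3^{26}≡23, 3^{6}≡18, none ≡ 1, so ord_79(3) = 78 and 3 is a primitive root.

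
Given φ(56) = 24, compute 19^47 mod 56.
By Euler: 19^{24} ≡ 1 (mod 56) since gcd(19, 56) = 1. 47 = 1×24 + 23. So 19^{47} ≡ 19^{23} ≡ 3 (mod 56)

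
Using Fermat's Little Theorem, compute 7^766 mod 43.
By Fermat: 7^{42} ≡ 1 (mod 43). 766 ≡ 10 (mod 42). So 7^{766} ≡ 7^{10} ≡ 36 (mod 43)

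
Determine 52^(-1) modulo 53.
Since 53 is prime, by Fermat 52^(-1) ≡ 52^{51} ≡ 52 (mod 53). Verify: 52 × 52 = 2704 ≡ 1 (mod 53)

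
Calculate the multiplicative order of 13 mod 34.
Powers of 13 mod 34: 13^1≡13, 13^2≡33, 13^3≡21, 13^4≡1. So the order of 13 is 4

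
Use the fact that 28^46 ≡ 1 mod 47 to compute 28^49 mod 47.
By Fermat: 28^{46} ≡ 1 mod 47. So 28^{49} = 28^{46} · 28^{3} ≡ 28^{3} ≡ 3 mod 47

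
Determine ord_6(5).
Powers of 5 mod 6: 5^1≡5, 5^2≡1. So the order of 5 is 2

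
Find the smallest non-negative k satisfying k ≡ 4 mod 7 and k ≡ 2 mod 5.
M = 7 × 5 = 35. M₁ = 5, y₁ ≡ 3 mod 7. M₂ = 7, y₂ ≡ 3 mod 5. k = 4×5×3 + 2×7×3 ≡ 32 mod 35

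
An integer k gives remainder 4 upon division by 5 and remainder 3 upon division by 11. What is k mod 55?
M = 5 × 11 = 55. M₁ = 11, y₁ ≡ 1 mod 5. M₂ = 5, y₂ ≡ 9 mod 11. k = 4×11×1 + 3×5×9 ≡ 14 mod 55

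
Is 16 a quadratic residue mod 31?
By Euler's criterion: 16^{15} ≡ 1 mod 31. Since this equals 1, 16 is a QR.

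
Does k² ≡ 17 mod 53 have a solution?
By Euler's criterion: 17^{26} ≡ 1 mod 53. Since this equals 1, 17 is a QR.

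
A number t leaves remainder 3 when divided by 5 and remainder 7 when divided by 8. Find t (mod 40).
M = 5 × 8 = 40. M₁ = 8, y₁ ≡ 2 (mod 5). M₂ = 5, y₂ ≡ 5 (mod 8). t = 3×8×2 + 7×5×5 ≡ 23 (mod 40)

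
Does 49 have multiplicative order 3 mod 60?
Powers of 49 mod 60: 49^1≡49, 49^2≡1. Already 49^2≡1, so the order is 2 < 3. No, the actual order is 2.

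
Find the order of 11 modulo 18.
Powers of 11 mod 18: 11^1≡11, 11^2≡13, 11^3≡17, 11^4≡7, 11^5≡5, 11^6≡1. Order = 6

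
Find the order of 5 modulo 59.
Powers of 5 mod 59: 5^1≡5, 5^2≡25, 5^3≡7, 5^4≡35, 5^5≡57, 5^6≡49, 5^7≡9, 5^8≡45, 5^9≡48, 5^10≡4, 5^11≡20, 5^12≡41, 5^13≡28, 5^14≡22, 5^15≡51, 5^16≡19, 5^17≡36, 5^18≡3, 5^19≡15, 5^20≡16, 5^21≡21, 5^22≡46, 5^23≡53, 5^24≡29, 5^25≡27, 5^26≡17, 5^27≡26, 5^28≡12, 5^29≡1. ord_59(5) = 29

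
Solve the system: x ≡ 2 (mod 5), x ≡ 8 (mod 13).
M = 5 × 13 = 65. M₁ = 13, y₁ ≡ 2 (mod 5). M₂ = 5, y₂ ≡ 8 (mod 13). x = 2×13×2 + 8×5×8 ≡ 47 (mod 65)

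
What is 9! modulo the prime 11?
(10)! = (9)! × (10) ≡ -1 mod 11. So (9)! ≡ -1 × (10)^(-1) ≡ (-1)×(-1) = 1 mod 11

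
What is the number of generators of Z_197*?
Number of primitive roots mod 197 = φ(p-1) = φ(196) = 84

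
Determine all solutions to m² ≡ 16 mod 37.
The square roots of 16 mod 37 are 33 and 4. Verify: 33² = 1089 ≡ 16 mod 37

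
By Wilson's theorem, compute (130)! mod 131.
By Wilson's theorem, (130)! ≡ -1 ≡ 130 mod 131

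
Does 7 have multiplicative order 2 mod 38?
Powers of 7 mod 38: 7^1≡7, 7^2≡11, 7^3≡1. 7^2≡11≢1, so ord ≠ 2. No, the actual order is 3.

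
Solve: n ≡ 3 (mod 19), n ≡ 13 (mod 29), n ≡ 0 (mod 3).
M = 19 × 29 × 3 = 1653. M₁ = 87, y₁ ≡ 7 (mod 19). M₂ = 57, y₂ ≡ 28 (mod 29). M₃ = 551, y₃ ≡ 2 (mod 3). n = 3×87×7 + 13×57×28 + 0×551×2 ≡ 1086 (mod 1653)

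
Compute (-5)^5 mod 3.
Using Fermat: (-5)^{2} ≡ 1 mod 3. 5 ≡ 1 mod 2. So (-5)^{5} ≡ (-5)^{1} ≡ 1 mod 3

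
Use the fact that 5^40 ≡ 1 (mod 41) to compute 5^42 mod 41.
By Fermat: 5^{40} ≡ 1 (mod 41). So 5^{42} = 5^{40} · 5^{2} ≡ 5^{2} ≡ 25 (mod 41)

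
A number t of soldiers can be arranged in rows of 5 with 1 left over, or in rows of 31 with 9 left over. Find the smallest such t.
M = 5 × 31 = 155. M₁ = 31, y₁ ≡ 1 (mod 5). M₂ = 5, y₂ ≡ 25 (mod 31). t = 1×31×1 + 9×5×25 ≡ 71 (mod 155)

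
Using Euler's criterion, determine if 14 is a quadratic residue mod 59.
By Euler's criterion: 14^{29} ≡ 58 mod 59. Since this equals -1 (≡ 58), 14 is not a QR.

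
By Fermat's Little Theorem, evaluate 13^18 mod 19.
By Fermat's Little Theorem, 13^{18} ≡ 1 mod 19 since 19 is prime and gcd(13, 19) = 1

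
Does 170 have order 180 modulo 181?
170^{45} ≡ 1 mod 181 and 45 < 180, so ord_181(170) = 45 ≠ 180 and 170 is not a primitive root.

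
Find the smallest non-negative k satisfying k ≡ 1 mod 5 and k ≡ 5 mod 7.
M = 5 × 7 = 35. M₁ = 7, y₁ ≡ 3 mod 5. M₂ = 5, y₂ ≡ 3 mod 7. k = 1×7×3 + 5×5×3 ≡ 26 mod 35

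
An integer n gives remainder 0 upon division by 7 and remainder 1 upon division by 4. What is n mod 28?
M = 7 × 4 = 28. M₁ = 4, y₁ ≡ 2 mod 7. M₂ = 7, y₂ ≡ 3 mod 4. n = 0×4×2 + 1×7×3 ≡ 21 mod 28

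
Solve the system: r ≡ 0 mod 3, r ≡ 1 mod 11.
M = 3 × 11 = 33. M₁ = 11, y₁ ≡ 2 mod 3. M₂ = 3, y₂ ≡ 4 mod 11. r = 0×11×2 + 1×3×4 ≡ 12 mod 33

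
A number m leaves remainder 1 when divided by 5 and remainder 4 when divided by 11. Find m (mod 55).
M = 5 × 11 = 55. M₁ = 11, y₁ ≡ 1 (mod 5). M₂ = 5, y₂ ≡ 9 (mod 11). m = 1×11×1 + 4×5×9 ≡ 26 (mod 55)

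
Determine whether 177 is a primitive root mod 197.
177^{28} ≡ 1 (mod 197) and 28 < 196, so ord_197(177) = 28 ≠ 196 and 177 is not a primitive root.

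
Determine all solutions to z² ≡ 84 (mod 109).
The square roots of 84 mod 109 are 56 and 53. Verify: 56² = 3136 ≡ 84 (mod 109)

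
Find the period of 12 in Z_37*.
Powers of 12 mod 37: 12^1≡12, 12^2≡33, 12^3≡26, 12^4≡16, 12^5≡7, 12^6≡10, 12^7≡9, 12^8≡34, 12^9≡1. Order = 9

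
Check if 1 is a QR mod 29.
By Euler's criterion: 1^{14} ≡ 1 (mod 29). Since this equals 1, 1 is a QR.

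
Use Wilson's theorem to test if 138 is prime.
(137)! mod 138 = 0. Since 0 ≢ -1 (mod 138), 138 is not prime.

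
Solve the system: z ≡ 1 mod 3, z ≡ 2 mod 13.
M = 3 × 13 = 39. M₁ = 13, y₁ ≡ 1 mod 3. M₂ = 3, y₂ ≡ 9 mod 13. z = 1×13×1 + 2×3×9 ≡ 28 mod 39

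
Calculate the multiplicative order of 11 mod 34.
Powers of 11 mod 34: 11^1≡11, 11^2≡19, 11^3≡5, 11^4≡21, 11^5≡27, 11^6≡25, 11^7≡3, 11^8≡33, 11^9≡23, 11^10≡15, 11^11≡29, 11^12≡13, 11^13≡7, 11^14≡9, 11^15≡31, 11^16≡1. ord_34(11) = 16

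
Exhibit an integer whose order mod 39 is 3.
16 has order 3 mod 39 since 16^{3} ≡ 1 mod 39 and no smaller power works.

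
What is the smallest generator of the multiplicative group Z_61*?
g = 2. Powers: [2, 4, 8, 16, 32, 3, 6, 12, 24, ...] generates all 60 non-zero residues.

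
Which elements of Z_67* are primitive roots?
There are φ(66) = 20 primitive roots mod 67: {2, 7, 11, 12, 13, 18, 20, 28, 31, 32, 34, 41, 44, 46, 48, 50, 51, 57, 61, 63}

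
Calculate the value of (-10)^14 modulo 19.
By repeated squaring (mod 19): (-10)^{1}≡9, (-10)^{2}≡5, (-10)^{4}≡6, (-10)^{8}≡17. Then (-10)^{14} = (-10)^{8+4+2} ≡ 17 × 6 × 5 ≡ 16 (mod 19)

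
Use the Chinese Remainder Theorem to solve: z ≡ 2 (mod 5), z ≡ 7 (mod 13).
M = 5 × 13 = 65. M₁ = 13, y₁ ≡ 2 (mod 5). M₂ = 5, y₂ ≡ 8 (mod 13). z = 2×13×2 + 7×5×8 ≡ 7 (mod 65)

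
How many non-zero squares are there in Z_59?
Exactly half the non-zero residues mod a prime are QRs: (59-1)/2 = 29.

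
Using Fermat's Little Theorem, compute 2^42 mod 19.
By Fermat: 2^{18} ≡ 1 (mod 19). 42 = 2×18 + 6. So 2^{42} ≡ 2^{6} ≡ 7 (mod 19)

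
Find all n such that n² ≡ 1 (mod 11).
The square roots of 1 mod 11 are 1 and 10. Verify: 1² = 1 ≡ 1 (mod 11)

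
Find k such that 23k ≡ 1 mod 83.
Since 83 is prime, by Fermat 23^(-1) ≡ 23^{81} ≡ 65 mod 83. Verify: 23 × 65 = 1495 ≡ 1 mod 83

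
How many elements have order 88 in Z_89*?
Number of primitive roots mod 89 = φ(p-1) = φ(88) = 40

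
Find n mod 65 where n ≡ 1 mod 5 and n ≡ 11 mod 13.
M = 5 × 13 = 65. M₁ = 13, y₁ ≡ 2 mod 5. M₂ = 5, y₂ ≡ 8 mod 13. n = 1×13×2 + 11×5×8 ≡ 11 mod 65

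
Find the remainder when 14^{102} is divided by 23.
By Fermat: 14^{22} ≡ 1 mod 23. 102 = 4×22 + 14. So 14^{102} ≡ 14^{14} ≡ 16 mod 23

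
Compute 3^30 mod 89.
By repeated squaring mod 89: 3^{1}≡3, 3^{2}≡9, 3^{4}≡81, 3^{8}≡64, 3^{16}≡2. Then 3^{30} = 3^{16+8+4+2} ≡ 2 × 64 × 81 × 9 ≡ 40 mod 89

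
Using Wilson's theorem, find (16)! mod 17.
By Wilson's theorem, (16)! ≡ -1 ≡ 16 (mod 17)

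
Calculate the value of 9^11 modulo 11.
Using Fermat: 9^{10} ≡ 1 (mod 11). 11 ≡ 1 (mod 10). So 9^{11} ≡ 9^{1} ≡ 9 (mod 11)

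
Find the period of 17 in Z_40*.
Powers of 17 mod 40: 17^1≡17, 17^2≡9, 17^3≡33, 17^4≡1. ord_40(17) = 4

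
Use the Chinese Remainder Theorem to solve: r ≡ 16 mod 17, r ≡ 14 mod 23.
M = 17 × 23 = 391. M₁ = 23, y₁ ≡ 3 mod 17. M₂ = 17, y₂ ≡ 19 mod 23. r = 16×23×3 + 14×17×19 ≡ 152 mod 391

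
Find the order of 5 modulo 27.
Powers of 5 mod 27: 5^1≡5, 5^2≡25, 5^3≡17, 5^4≡4, 5^5≡20, 5^6≡19, 5^7≡14, 5^8≡16, 5^9≡26, 5^10≡22, 5^11≡2, 5^12≡10, 5^13≡23, 5^14≡7, 5^15≡8, 5^16≡13, 5^17≡11, 5^18≡1. Order = 18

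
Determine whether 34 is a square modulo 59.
By Euler's criterion: 34^{29} ≡ 58 (mod 59). Since this equals -1 (≡ 58), 34 is not a QR.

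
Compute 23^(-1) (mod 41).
Since 41 is prime, by Fermat 23^(-1) ≡ 23^{39} ≡ 25 (mod 41). Verify: 23 × 25 = 575 ≡ 1 (mod 41)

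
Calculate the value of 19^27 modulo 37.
By repeated squaring (mod 37): 19^{1}≡19, 19^{2}≡28, 19^{4}≡7, 19^{8}≡12, 19^{16}≡33. Then 19^{27} = 19^{16+8+2+1} ≡ 33 × 12 × 28 × 19 ≡ 31 (mod 37)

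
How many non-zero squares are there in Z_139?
Exactly half the non-zero residues mod a prime are QRs: (139-1)/2 = 69.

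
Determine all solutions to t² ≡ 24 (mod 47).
The square roots of 24 mod 47 are 27 and 20. Verify: 27² = 729 ≡ 24 (mod 47)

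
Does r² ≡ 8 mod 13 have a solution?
By Euler's criterion: 8^{6} ≡ 12 mod 13. Since this equals -1 (≡ 12), 8 is not a QR.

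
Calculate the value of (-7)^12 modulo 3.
Using Fermat: (-7)^{2} ≡ 1 mod 3. 12 ≡ 0 mod 2. So (-7)^{12} ≡ (-7)^{0} ≡ 1 mod 3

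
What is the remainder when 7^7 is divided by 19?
By repeated squaring mod 19: 7^{1}≡7, 7^{2}≡11, 7^{4}≡7. Then 7^{7} = 7^{4+2+1} ≡ 7 × 11 × 7 ≡ 7 mod 19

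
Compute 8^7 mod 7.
Using Fermat: 8^{6} ≡ 1 mod 7. 7 ≡ 1 mod 6. So 8^{7} ≡ 8^{1} ≡ 1 mod 7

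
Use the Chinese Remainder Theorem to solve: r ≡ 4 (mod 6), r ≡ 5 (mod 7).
M = 6 × 7 = 42. M₁ = 7, y₁ ≡ 1 (mod 6). M₂ = 6, y₂ ≡ 6 (mod 7). r = 4×7×1 + 5×6×6 ≡ 40 (mod 42)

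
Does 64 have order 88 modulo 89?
64^{11} ≡ 1 (mod 89) and 11 < 88, so ord_89(64) = 11 ≠ 88 and 64 is not a primitive root.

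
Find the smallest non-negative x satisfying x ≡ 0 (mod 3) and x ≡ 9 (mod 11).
M = 3 × 11 = 33. M₁ = 11, y₁ ≡ 2 (mod 3). M₂ = 3, y₂ ≡ 4 (mod 11). x = 0×11×2 + 9×3×4 ≡ 9 (mod 33)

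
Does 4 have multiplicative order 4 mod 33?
Powers of 4 mod 33: 4^1≡4, 4^2≡16, 4^3≡31, 4^4≡25, 4^5≡1. 4^4≡25≢1, so ord ≠ 4. No, the actual order is 5.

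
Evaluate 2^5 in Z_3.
Using Fermat: 2^{2} ≡ 1 (mod 3). 5 ≡ 1 (mod 2). So 2^{5} ≡ 2^{1} ≡ 2 (mod 3)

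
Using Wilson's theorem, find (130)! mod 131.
By Wilson's theorem, (130)! ≡ -1 ≡ 130 (mod 131)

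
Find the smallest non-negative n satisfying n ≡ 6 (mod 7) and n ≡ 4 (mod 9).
M = 7 × 9 = 63. M₁ = 9, y₁ ≡ 4 (mod 7). M₂ = 7, y₂ ≡ 4 (mod 9). n = 6×9×4 + 4×7×4 ≡ 13 (mod 63)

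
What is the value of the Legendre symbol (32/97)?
(32/97) = 32^{48} mod 97 = 1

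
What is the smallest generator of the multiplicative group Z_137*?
g = 3. Powers: [3, 9, 27, 81, 106, 44, ...] generates all 136 non-zero residues.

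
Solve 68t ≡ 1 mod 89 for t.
Since 89 is prime, by Fermat 68^(-1) ≡ 68^{87} ≡ 72 mod 89. Verify: 68 × 72 = 4896 ≡ 1 mod 89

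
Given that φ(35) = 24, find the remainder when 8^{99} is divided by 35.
By Euler: 8^{24} ≡ 1 mod 35 since gcd(8, 35) = 1. 99 = 4×24 + 3. So 8^{99} ≡ 8^{3} ≡ 22 mod 35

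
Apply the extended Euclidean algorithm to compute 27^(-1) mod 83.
Extended GCD: 27(40) + 83(-13) = 1. So 27^(-1) ≡ 40 mod 83. Verify: 27 × 40 = 1080 ≡ 1 mod 83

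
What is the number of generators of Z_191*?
Number of primitive roots mod 191 = φ(p-1) = φ(190) = 72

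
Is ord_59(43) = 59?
Powers of 43 mod 59: 43^1≡43, 43^2≡20, 43^3≡34, 43^4≡46, 43^5≡31, 43^6≡35, 43^7≡30, 43^8≡51, 43^9≡10, 43^10≡17, 43^11≡23, 43^12≡45, 43^13≡47, 43^14≡15, 43^15≡55, 43^16≡5, 43^17≡38, 43^18≡41, 43^19≡52, 43^20≡53, 43^21≡37, 43^22≡57, 43^23≡32, 43^24≡19, 43^25≡50, 43^26≡26, 43^27≡56, 43^28≡48, 43^29≡58, 43^30≡16, 43^31≡39, 43^32≡25, 43^33≡13, 43^34≡28, 43^35≡24, 43^36≡29, 43^37≡8, 43^38≡49, 43^39≡42, 43^40≡36, 43^41≡14, 43^42≡12, 43^43≡44, 43^44≡4, 43^45≡54, 43^46≡21, 43^47≡18, 43^48≡7, 43^49≡6, 43^50≡22, 43^51≡2, 43^52≡27, 43^53≡40, 43^54≡9, 43^55≡33, 43^56≡3, 43^57≡11, 43^58≡1. Already 43^58≡1, so the order is 58 < 59. No, the actual order is 58.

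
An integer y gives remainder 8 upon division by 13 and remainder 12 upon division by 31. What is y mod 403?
M = 13 × 31 = 403. M₁ = 31, y₁ ≡ 8 mod 13. M₂ = 13, y₂ ≡ 12 mod 31. y = 8×31×8 + 12×13×12 ≡ 229 mod 403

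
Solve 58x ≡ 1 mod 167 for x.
Since 167 is prime, by Fermat 58^(-1) ≡ 58^{165} ≡ 72 mod 167. Verify: 58 × 72 = 4176 ≡ 1 mod 167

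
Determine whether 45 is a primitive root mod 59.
45^{29} ≡ 1 (mod 59) and 29 < 58, so ord_59(45) = 29 ≠ 58 and 45 is not a primitive root.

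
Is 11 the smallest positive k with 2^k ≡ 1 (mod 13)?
Powers of 2 mod 13: 2^1≡2, 2^2≡4, 2^3≡8, 2^4≡3, 2^5≡6, 2^6≡12, 2^7≡11, 2^8≡9, 2^9≡5, 2^10≡10, 2^11≡7, 2^12≡1. 2^11≡7≢1, so ord ≠ 11. No, the actual order is 12.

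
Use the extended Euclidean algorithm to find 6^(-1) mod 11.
Extended GCD: 6(2) + 11(-1) = 1. So 6^(-1) ≡ 2 mod 11. Verify: 6 × 2 = 12 ≡ 1 mod 11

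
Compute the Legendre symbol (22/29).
(22/29) = 22^{14} mod 29 = 1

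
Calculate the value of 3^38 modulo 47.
By repeated squaring (mod 47): 3^{1}≡3, 3^{2}≡9, 3^{4}≡34, 3^{8}≡28, 3^{16}≡32, 3^{32}≡37. Then 3^{38} = 3^{32+4+2} ≡ 37 × 34 × 9 ≡ 42 (mod 47)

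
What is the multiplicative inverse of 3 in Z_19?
Since 19 is prime, by Fermat 3^(-1) ≡ 3^{17} ≡ 13 (mod 19). Verify: 3 × 13 = 39 ≡ 1 (mod 19)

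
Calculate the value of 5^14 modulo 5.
By repeated squaring (mod 5): 5^{1}≡0, 5^{2}≡0, 5^{4}≡0, 5^{8}≡0. Then 5^{14} = 5^{8+4+2} ≡ 0 × 0 × 0 ≡ 0 (mod 5)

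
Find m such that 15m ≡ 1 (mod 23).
Since 23 is prime, by Fermat 15^(-1) ≡ 15^{21} ≡ 20 (mod 23). Verify: 15 × 20 = 300 ≡ 1 (mod 23)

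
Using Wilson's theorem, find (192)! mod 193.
By Wilson's theorem, (192)! ≡ -1 ≡ 192 (mod 193)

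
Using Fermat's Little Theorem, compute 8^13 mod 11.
By Fermat: 8^{10} ≡ 1 (mod 11). So 8^{13} = 8^{10} · 8^{3} ≡ 8^{3} ≡ 6 (mod 11)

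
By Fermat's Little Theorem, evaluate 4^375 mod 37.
By Fermat: 4^{36} ≡ 1 (mod 37). 375 ≡ 15 (mod 36). So 4^{375} ≡ 4^{15} ≡ 11 (mod 37)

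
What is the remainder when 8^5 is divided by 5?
Using Fermat: 8^{4} ≡ 1 (mod 5). 5 ≡ 1 (mod 4). So 8^{5} ≡ 8^{1} ≡ 3 (mod 5)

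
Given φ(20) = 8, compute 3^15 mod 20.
By Euler: 3^{8} ≡ 1 mod 20 since gcd(3, 20) = 1. 15 = 1×8 + 7. So 3^{15} ≡ 3^{7} ≡ 7 mod 20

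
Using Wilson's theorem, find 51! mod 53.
(52)! = (51)! × (52) ≡ -1 (mod 53). So (51)! ≡ -1 × (52)^(-1) ≡ (-1)×(-1) = 1 (mod 53)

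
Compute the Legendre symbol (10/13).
(10/13) = 10^{6} mod 13 = 1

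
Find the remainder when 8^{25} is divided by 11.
By Fermat: 8^{10} ≡ 1 mod 11. 25 = 2×10 + 5. So 8^{25} ≡ 8^{5} ≡ 10 mod 11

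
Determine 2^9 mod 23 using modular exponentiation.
By repeated squaring mod 23: 2^{1}≡2, 2^{2}≡4, 2^{4}≡16, 2^{8}≡3. Then 2^{9} = 2^{8+1} ≡ 3 × 2 ≡ 6 mod 23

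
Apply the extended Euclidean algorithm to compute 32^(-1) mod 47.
Extended GCD: 32(-22) + 47(15) = 1. So 32^(-1) ≡ -22 ≡ 25 mod 47. Verify: 32 × 25 = 800 ≡ 1 mod 47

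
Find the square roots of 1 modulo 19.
The square roots of 1 mod 19 are 1 and 18. Verify: 1² = 1 ≡ 1 mod 19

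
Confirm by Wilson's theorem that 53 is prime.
(52)! mod 53 = 52. Since this equals -1 (mod 53), Wilson confirms 53 is prime.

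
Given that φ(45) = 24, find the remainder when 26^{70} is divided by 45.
By Euler: 26^{24} ≡ 1 (mod 45) since gcd(26, 45) = 1. 70 = 2×24 + 22. So 26^{70} ≡ 26^{22} ≡ 1 (mod 45)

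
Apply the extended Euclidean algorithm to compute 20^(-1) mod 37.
Extended GCD: 20(13) + 37(-7) = 1. So 20^(-1) ≡ 13 (mod 37). Verify: 20 × 13 = 260 ≡ 1 (mod 37)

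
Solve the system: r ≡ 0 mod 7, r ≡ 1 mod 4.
M = 7 × 4 = 28. M₁ = 4, y₁ ≡ 2 mod 7. M₂ = 7, y₂ ≡ 3 mod 4. r = 0×4×2 + 1×7×3 ≡ 21 mod 28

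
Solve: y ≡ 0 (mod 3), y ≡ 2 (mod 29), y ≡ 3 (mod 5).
M = 3 × 29 × 5 = 435. M₁ = 145, y₁ ≡ 1 (mod 3). M₂ = 15, y₂ ≡ 2 (mod 29). M₃ = 87, y₃ ≡ 3 (mod 5). y = 0×145×1 + 2×15×2 + 3×87×3 ≡ 408 (mod 435)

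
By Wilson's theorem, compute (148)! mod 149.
By Wilson's theorem, (148)! ≡ -1 ≡ 148 mod 149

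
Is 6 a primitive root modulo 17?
ord_17(6) divides 16. For each prime q|16: 6^{8}≡16, none ≡ 1. So 6 has order 16 and is a primitive root mod 17.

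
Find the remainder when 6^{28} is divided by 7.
By Fermat: 6^{6} ≡ 1 (mod 7). 28 = 4×6 + 4. So 6^{28} ≡ 6^{4} ≡ 1 (mod 7)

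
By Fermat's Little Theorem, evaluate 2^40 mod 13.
By Fermat: 2^{12} ≡ 1 mod 13. 40 = 3×12 + 4. So 2^{40} ≡ 2^{4} ≡ 3 mod 13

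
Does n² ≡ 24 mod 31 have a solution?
By Euler's criterion: 24^{15} ≡ 30 mod 31. Since this equals -1 (≡ 30), 24 is not a QR.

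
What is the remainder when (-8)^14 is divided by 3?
Using Fermat: (-8)^{2} ≡ 1 mod 3. 14 ≡ 0 mod 2. So (-8)^{14} ≡ (-8)^{0} ≡ 1 mod 3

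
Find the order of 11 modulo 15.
Powers of 11 mod 15: 11^1≡11, 11^2≡1. So the order of 11 is 2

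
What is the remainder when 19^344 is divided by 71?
Using Fermat: 19^{70} ≡ 1 mod 71. 344 ≡ 64 mod 70. So 19^{344} ≡ 19^{64} ≡ 24 mod 71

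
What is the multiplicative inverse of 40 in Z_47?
Since 47 is prime, by Fermat 40^(-1) ≡ 40^{45} ≡ 20 mod 47. Verify: 40 × 20 = 800 ≡ 1 mod 47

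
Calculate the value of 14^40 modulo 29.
Using Fermat: 14^{28} ≡ 1 (mod 29). 40 ≡ 12 (mod 28). So 14^{40} ≡ 14^{12} ≡ 25 (mod 29)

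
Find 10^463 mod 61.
Using Fermat: 10^{60} ≡ 1 mod 61. 463 ≡ 43 mod 60. So 10^{463} ≡ 10^{43} ≡ 30 mod 61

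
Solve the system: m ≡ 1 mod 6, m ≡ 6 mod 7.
M = 6 × 7 = 42. M₁ = 7, y₁ ≡ 1 mod 6. M₂ = 6, y₂ ≡ 6 mod 7. m = 1×7×1 + 6×6×6 ≡ 13 mod 42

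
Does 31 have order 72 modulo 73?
ord_73(31) divides 72. For each prime q|72: 31^{36}≡72, 31^{24}≡64, none ≡ 1. So 31 has order 72 and is a primitive root mod 73.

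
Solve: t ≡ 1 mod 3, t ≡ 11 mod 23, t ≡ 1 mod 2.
M = 3 × 23 × 2 = 138. M₁ = 46, y₁ ≡ 1 mod 3. M₂ = 6, y₂ ≡ 4 mod 23. M₃ = 69, y₃ ≡ 1 mod 2. t = 1×46×1 + 11×6×4 + 1×69×1 ≡ 103 mod 138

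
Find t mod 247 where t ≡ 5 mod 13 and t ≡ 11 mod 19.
M = 13 × 19 = 247. M₁ = 19, y₁ ≡ 11 mod 13. M₂ = 13, y₂ ≡ 3 mod 19. t = 5×19×11 + 11×13×3 ≡ 239 mod 247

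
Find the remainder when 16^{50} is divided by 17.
By Fermat: 16^{16} ≡ 1 (mod 17). 50 = 3×16 + 2. So 16^{50} ≡ 16^{2} ≡ 1 (mod 17)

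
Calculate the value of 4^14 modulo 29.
By repeated squaring mod 29: 4^{1}≡4, 4^{2}≡16, 4^{4}≡24, 4^{8}≡25. Then 4^{14} = 4^{8+4+2} ≡ 25 × 24 × 16 ≡ 1 mod 29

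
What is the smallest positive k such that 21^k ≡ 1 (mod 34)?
Powers of 21 mod 34: 21^1≡21, 21^2≡33, 21^3≡13, 21^4≡1. ord_34(21) = 4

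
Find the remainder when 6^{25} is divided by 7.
By Fermat: 6^{6} ≡ 1 mod 7. 25 = 4×6 + 1. So 6^{25} ≡ 6^{1} ≡ 6 mod 7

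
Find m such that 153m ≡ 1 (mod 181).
Since 181 is prime, by Fermat 153^(-1) ≡ 153^{179} ≡ 84 (mod 181). Verify: 153 × 84 = 12852 ≡ 1 (mod 181)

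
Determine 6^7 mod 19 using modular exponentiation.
By repeated squaring (mod 19): 6^{1}≡6, 6^{2}≡17, 6^{4}≡4. Then 6^{7} = 6^{4+2+1} ≡ 4 × 17 × 6 ≡ 9 (mod 19)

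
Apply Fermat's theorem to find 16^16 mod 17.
By Fermat's Little Theorem, 16^{16} ≡ 1 mod 17 since 17 is prime and gcd(16, 17) = 1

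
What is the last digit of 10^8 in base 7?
Using Fermat: 10^{6} ≡ 1 (mod 7). 8 ≡ 2 (mod 6). So 10^{8} ≡ 10^{2} ≡ 2 (mod 7)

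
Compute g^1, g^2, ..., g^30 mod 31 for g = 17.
17^1, 17^2, ..., 17^{30} mod 31: [17, 10, 15, 7, 26, 8, 12, 18, 27, 25, 22, 2, 3, 20, 30, 14, 21, 16, 24, 5, 23, 19, 13, 4, 6, 9, 29, 28, 11, 1]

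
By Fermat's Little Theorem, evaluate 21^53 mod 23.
By Fermat: 21^{22} ≡ 1 (mod 23). 53 = 2×22 + 9. So 21^{53} ≡ 21^{9} ≡ 17 (mod 23)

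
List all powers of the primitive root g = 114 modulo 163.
114^1, 114^2, ..., 114^{162} mod 163: [114, 119, 37, 143, 2, 65, 75, 74, 123, 4, 130, 150, 148, 83, 8, 97, 137, 133, 3, 16, 31, 111, 103, 6, 32, 62, 59, 43, 12, 64, 124, 118, 86, 24, 128, 85, 73, 9, 48, 93, 7, 146, 18, 96, 23, 14, 129, 36, 29, 46, 28, 95, 72, 58, 92, 56, 27, 144, 116, 21, 112, 54, 125, 69, 42, 61, 108, 87, 138, 84, 122, 53, 11, 113, 5, 81, 106, 22, 63, 10, 162, 49, 44, 126, 20, 161, 98, 88, 89, 40, 159, 33, 13, 15, 80, 155, 66, 26, 30, 160, 147, 132, 52, 60, 157, 131, 101, 104, 120, 151, 99, 39, 45, 77, 139, 35, 78, 90, 154, 115, 70, 156, 17, 145, 67, 140, 149, 34, 127, 134, 117, 135, 68, 91, 105, 71, 107, 136, 19, 47, 142, 51, 109, 38, 94, 121, 102, 55, 76, 25, 79, 41, 110, 152, 50, 158, 82, 57, 141, 100, 153, 1]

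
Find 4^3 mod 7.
4^{3} = 64 ≡ 1 mod 7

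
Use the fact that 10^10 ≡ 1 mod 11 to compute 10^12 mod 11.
By Fermat: 10^{10} ≡ 1 mod 11. So 10^{12} = 10^{10} · 10^{2} ≡ 10^{2} ≡ 1 mod 11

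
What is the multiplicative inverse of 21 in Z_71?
Since 71 is prime, by Fermat 21^(-1) ≡ 21^{69} ≡ 44 (mod 71). Verify: 21 × 44 = 924 ≡ 1 (mod 71)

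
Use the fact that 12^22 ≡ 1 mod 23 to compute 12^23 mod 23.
By Fermat: 12^{22} ≡ 1 mod 23. So 12^{23} = 12^{22} · 12^{1} ≡ 12^{1} ≡ 12 mod 23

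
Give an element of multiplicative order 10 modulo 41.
4 has order 10 mod 41 since 4^{10} ≡ 1 mod 41 and no smaller power works.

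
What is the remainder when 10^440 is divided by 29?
Using Fermat: 10^{28} ≡ 1 (mod 29). 440 ≡ 20 (mod 28). So 10^{440} ≡ 10^{20} ≡ 7 (mod 29)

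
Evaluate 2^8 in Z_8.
By repeated squaring mod 8: 2^{1}≡2, 2^{2}≡4, 2^{4}≡0, 2^{8}≡0. So 2^{8} ≡ 0 mod 8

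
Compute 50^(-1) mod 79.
Since 79 is prime, by Fermat 50^(-1) ≡ 50^{77} ≡ 49 mod 79. Verify: 50 × 49 = 2450 ≡ 1 mod 79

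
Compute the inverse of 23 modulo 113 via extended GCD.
Extended GCD: 23(-54) + 113(11) = 1. So 23^(-1) ≡ -54 ≡ 59 mod 113. Verify: 23 × 59 = 1357 ≡ 1 mod 113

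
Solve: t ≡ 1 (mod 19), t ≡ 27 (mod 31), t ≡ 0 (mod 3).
M = 19 × 31 × 3 = 1767. M₁ = 93, y₁ ≡ 9 (mod 19). M₂ = 57, y₂ ≡ 6 (mod 31). M₃ = 589, y₃ ≡ 1 (mod 3). t = 1×93×9 + 27×57×6 + 0×589×1 ≡ 1236 (mod 1767)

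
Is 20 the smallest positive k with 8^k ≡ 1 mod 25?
Powers of 8 mod 25: 8^1≡8, 8^2≡14, 8^3≡12, 8^4≡21, 8^5≡18, 8^6≡19, 8^7≡2, 8^8≡16, 8^9≡3, 8^10≡24, 8^11≡17, 8^12≡11, 8^13≡13, 8^14≡4, 8^15≡7, 8^16≡6, 8^17≡23, 8^18≡9, 8^19≡22, 8^20≡1. First k with 8^k≡1 is k=20. Yes, ord_25(8) = 20.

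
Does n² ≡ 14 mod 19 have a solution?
By Euler's criterion: 14^{9} ≡ 18 mod 19. Since this equals -1 (≡ 18), 14 is not a QR.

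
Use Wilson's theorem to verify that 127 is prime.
(126)! mod 127 = 126. Since this equals -1 (mod 127), Wilson confirms 127 is prime.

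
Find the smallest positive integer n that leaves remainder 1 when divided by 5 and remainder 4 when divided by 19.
M = 5 × 19 = 95. M₁ = 19, y₁ ≡ 4 (mod 5). M₂ = 5, y₂ ≡ 4 (mod 19). n = 1×19×4 + 4×5×4 ≡ 61 (mod 95)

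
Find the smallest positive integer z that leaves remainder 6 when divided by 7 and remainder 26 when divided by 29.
M = 7 × 29 = 203. M₁ = 29, y₁ ≡ 1 mod 7. M₂ = 7, y₂ ≡ 25 mod 29. z = 6×29×1 + 26×7×25 ≡ 55 mod 203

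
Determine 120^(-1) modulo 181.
Since 181 is prime, by Fermat 120^(-1) ≡ 120^{179} ≡ 89 (mod 181). Verify: 120 × 89 = 10680 ≡ 1 (mod 181)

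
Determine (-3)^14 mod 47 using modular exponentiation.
By repeated squaring mod 47: (-3)^{1}≡44, (-3)^{2}≡9, (-3)^{4}≡34, (-3)^{8}≡28. Then (-3)^{14} = (-3)^{8+4+2} ≡ 28 × 34 × 9 ≡ 14 mod 47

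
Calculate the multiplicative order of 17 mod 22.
Powers of 17 mod 22: 17^1≡17, 17^2≡3, 17^3≡7, 17^4≡9, 17^5≡21, 17^6≡5, 17^7≡19, 17^8≡15, 17^9≡13, 17^10≡1. So the order of 17 is 10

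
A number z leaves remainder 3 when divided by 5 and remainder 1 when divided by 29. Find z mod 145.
M = 5 × 29 = 145. M₁ = 29, y₁ ≡ 4 mod 5. M₂ = 5, y₂ ≡ 6 mod 29. z = 3×29×4 + 1×5×6 ≡ 88 mod 145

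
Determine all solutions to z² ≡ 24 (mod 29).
The square roots of 24 mod 29 are 16 and 13. Verify: 16² = 256 ≡ 24 (mod 29)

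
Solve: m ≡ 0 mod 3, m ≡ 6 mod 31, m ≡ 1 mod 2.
M = 3 × 31 × 2 = 186. M₁ = 62, y₁ ≡ 2 mod 3. M₂ = 6, y₂ ≡ 26 mod 31. M₃ = 93, y₃ ≡ 1 mod 2. m = 0×62×2 + 6×6×26 + 1×93×1 ≡ 99 mod 186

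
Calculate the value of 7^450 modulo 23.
Using Fermat: 7^{22} ≡ 1 mod 23. 450 ≡ 10 mod 22. So 7^{450} ≡ 7^{10} ≡ 13 mod 23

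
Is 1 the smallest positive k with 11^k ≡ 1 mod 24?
Powers of 11 mod 24: 11^1≡11, 11^2≡1. 11^1≡11≢1, so ord ≠ 1. No, the actual order is 2.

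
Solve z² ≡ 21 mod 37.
The square roots of 21 mod 37 are 13 and 24. Verify: 13² = 169 ≡ 21 mod 37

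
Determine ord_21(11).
Powers of 11 mod 21: 11^1≡11, 11^2≡16, 11^3≡8, 11^4≡4, 11^5≡2, 11^6≡1. Order = 6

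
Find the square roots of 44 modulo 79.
The square roots of 44 mod 79 are 26 and 53. Verify: 26² = 676 ≡ 44 (mod 79)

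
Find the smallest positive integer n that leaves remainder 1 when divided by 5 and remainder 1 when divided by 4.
M = 5 × 4 = 20. M₁ = 4, y₁ ≡ 4 mod 5. M₂ = 5, y₂ ≡ 1 mod 4. n = 1×4×4 + 1×5×1 ≡ 1 mod 20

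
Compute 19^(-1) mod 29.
Since 29 is prime, by Fermat 19^(-1) ≡ 19^{27} ≡ 26 mod 29. Verify: 19 × 26 = 494 ≡ 1 mod 29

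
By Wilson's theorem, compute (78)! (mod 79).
By Wilson's theorem, (78)! ≡ -1 ≡ 78 (mod 79)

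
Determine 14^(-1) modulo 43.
Since 43 is prime, by Fermat 14^(-1) ≡ 14^{41} ≡ 40 (mod 43). Verify: 14 × 40 = 560 ≡ 1 (mod 43)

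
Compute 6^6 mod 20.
By repeated squaring (mod 20): 6^{1}≡6, 6^{2}≡16, 6^{4}≡16. Then 6^{6} = 6^{4+2} ≡ 16 × 16 ≡ 16 (mod 20)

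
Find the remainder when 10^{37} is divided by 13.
By Fermat: 10^{12} ≡ 1 mod 13. 37 = 3×12 + 1. So 10^{37} ≡ 10^{1} ≡ 10 mod 13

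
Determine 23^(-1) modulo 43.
Since 43 is prime, by Fermat 23^(-1) ≡ 23^{41} ≡ 15 mod 43. Verify: 23 × 15 = 345 ≡ 1 mod 43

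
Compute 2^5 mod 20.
By repeated squaring (mod 20): 2^{1}≡2, 2^{2}≡4, 2^{4}≡16. Then 2^{5} = 2^{4+1} ≡ 16 × 2 ≡ 12 (mod 20)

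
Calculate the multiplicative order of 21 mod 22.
Powers of 21 mod 22: 21^1≡21, 21^2≡1. ord_22(21) = 2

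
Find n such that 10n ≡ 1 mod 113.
Since 113 is prime, by Fermat 10^(-1) ≡ 10^{111} ≡ 34 mod 113. Verify: 10 × 34 = 340 ≡ 1 mod 113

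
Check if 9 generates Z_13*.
9^{3} ≡ 1 mod 13 and 3 < 12, so ord_13(9) = 3 ≠ 12 and 9 is not a primitive root.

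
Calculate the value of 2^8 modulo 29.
By repeated squaring (mod 29): 2^{1}≡2, 2^{2}≡4, 2^{4}≡16, 2^{8}≡24. So 2^{8} ≡ 24 (mod 29)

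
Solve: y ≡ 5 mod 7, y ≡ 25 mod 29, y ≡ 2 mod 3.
M = 7 × 29 × 3 = 609. M₁ = 87, y₁ ≡ 5 mod 7. M₂ = 21, y₂ ≡ 18 mod 29. M₃ = 203, y₃ ≡ 2 mod 3. y = 5×87×5 + 25×21×18 + 2×203×2 ≡ 257 mod 609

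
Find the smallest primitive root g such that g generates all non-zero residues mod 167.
g = 5. Powers: [5, 25, 125, 124, 119, 94, 136, ...] generates all 166 non-zero residues.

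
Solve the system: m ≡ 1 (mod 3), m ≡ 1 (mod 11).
M = 3 × 11 = 33. M₁ = 11, y₁ ≡ 2 (mod 3). M₂ = 3, y₂ ≡ 4 (mod 11). m = 1×11×2 + 1×3×4 ≡ 1 (mod 33)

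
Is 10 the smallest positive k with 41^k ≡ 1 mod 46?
Powers of 41 mod 46: 41^1≡41, 41^2≡25, 41^3≡13, 41^4≡27, 41^5≡3, 41^6≡31, 41^7≡29, 41^8≡39, 41^9≡35, 41^10≡9, 41^11≡1. 41^10≡9≢1, so ord ≠ 10. No, the actual order is 11.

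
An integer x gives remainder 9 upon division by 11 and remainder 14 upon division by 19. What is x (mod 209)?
M = 11 × 19 = 209. M₁ = 19, y₁ ≡ 7 (mod 11). M₂ = 11, y₂ ≡ 7 (mod 19). x = 9×19×7 + 14×11×7 ≡ 185 (mod 209)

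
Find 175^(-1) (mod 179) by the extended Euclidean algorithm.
Extended GCD: 175(-45) + 179(44) = 1. So 175^(-1) ≡ -45 ≡ 134 (mod 179). Verify: 175 × 134 = 23450 ≡ 1 (mod 179)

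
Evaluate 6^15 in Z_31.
By repeated squaring mod 31: 6^{1}≡6, 6^{2}≡5, 6^{4}≡25, 6^{8}≡5. Then 6^{15} = 6^{8+4+2+1} ≡ 5 × 25 × 5 × 6 ≡ 30 mod 31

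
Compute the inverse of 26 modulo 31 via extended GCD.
Extended GCD: 26(6) + 31(-5) = 1. So 26^(-1) ≡ 6 mod 31. Verify: 26 × 6 = 156 ≡ 1 mod 31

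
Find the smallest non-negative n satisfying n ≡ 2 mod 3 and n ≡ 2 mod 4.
M = 3 × 4 = 12. M₁ = 4, y₁ ≡ 1 mod 3. M₂ = 3, y₂ ≡ 3 mod 4. n = 2×4×1 + 2×3×3 ≡ 2 mod 12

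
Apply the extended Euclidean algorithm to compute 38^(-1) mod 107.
Extended GCD: 38(31) + 107(-11) = 1. So 38^(-1) ≡ 31 (mod 107). Verify: 38 × 31 = 1178 ≡ 1 (mod 107)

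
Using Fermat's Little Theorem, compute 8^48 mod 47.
By Fermat: 8^{46} ≡ 1 (mod 47). So 8^{48} = 8^{46} · 8^{2} ≡ 8^{2} ≡ 17 (mod 47)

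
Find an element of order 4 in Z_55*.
43 has order 4 mod 55 since 43^{4} ≡ 1 mod 55 and no smaller power works.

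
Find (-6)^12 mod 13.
Using Fermat: (-6)^{12} ≡ 1 mod 13. 12 ≡ 0 mod 12. So (-6)^{12} ≡ (-6)^{0} ≡ 1 mod 13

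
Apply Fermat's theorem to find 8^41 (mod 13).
By Fermat: 8^{12} ≡ 1 (mod 13). 41 = 3×12 + 5. So 8^{41} ≡ 8^{5} ≡ 8 (mod 13)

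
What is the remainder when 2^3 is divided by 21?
2^{3} = 8 ≡ 8 mod 21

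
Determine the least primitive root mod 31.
g = 3. For each prime q|30: 3^{15}≡30, 3^{10}≡25, 3^{6}≡16, none ≡ 1, so ord_31(3) = 30 and 3 is a primitive root.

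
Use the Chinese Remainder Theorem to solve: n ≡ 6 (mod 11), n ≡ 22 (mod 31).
M = 11 × 31 = 341. M₁ = 31, y₁ ≡ 5 (mod 11). M₂ = 11, y₂ ≡ 17 (mod 31). n = 6×31×5 + 22×11×17 ≡ 270 (mod 341)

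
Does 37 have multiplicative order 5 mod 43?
Powers of 37 mod 43: 37^1≡37, 37^2≡36, 37^3≡42, 37^4≡6, 37^5≡7, 37^6≡1. 37^5≡7≢1, so ord ≠ 5. No, the actual order is 6.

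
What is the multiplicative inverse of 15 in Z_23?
Since 23 is prime, by Fermat 15^(-1) ≡ 15^{21} ≡ 20 mod 23. Verify: 15 × 20 = 300 ≡ 1 mod 23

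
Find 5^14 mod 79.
By repeated squaring mod 79: 5^{1}≡5, 5^{2}≡25, 5^{4}≡72, 5^{8}≡49. Then 5^{14} = 5^{8+4+2} ≡ 49 × 72 × 25 ≡ 36 mod 79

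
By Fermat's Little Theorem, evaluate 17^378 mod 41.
By Fermat: 17^{40} ≡ 1 mod 41. 378 ≡ 18 mod 40. So 17^{378} ≡ 17^{18} ≡ 20 mod 41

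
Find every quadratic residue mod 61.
Quadratic residues modulo 61: {1, 3, 4, 5, 9, 12, 13, 14, 15, 16, 19, 20, 22, 25, 27, 34, 36, 39, 41, 42, 45, 46, 47, 48, 49, 52, 56, 57, 58, 60}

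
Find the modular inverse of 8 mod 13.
Since 13 is prime, by Fermat 8^(-1) ≡ 8^{11} ≡ 5 (mod 13). Verify: 8 × 5 = 40 ≡ 1 (mod 13)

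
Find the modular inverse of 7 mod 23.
Since 23 is prime, by Fermat 7^(-1) ≡ 7^{21} ≡ 10 (mod 23). Verify: 7 × 10 = 70 ≡ 1 (mod 23)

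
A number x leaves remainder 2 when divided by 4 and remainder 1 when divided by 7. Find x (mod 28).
M = 4 × 7 = 28. M₁ = 7, y₁ ≡ 3 (mod 4). M₂ = 4, y₂ ≡ 2 (mod 7). x = 2×7×3 + 1×4×2 ≡ 22 (mod 28)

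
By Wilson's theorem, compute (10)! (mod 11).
By Wilson's theorem, (10)! ≡ -1 ≡ 10 (mod 11)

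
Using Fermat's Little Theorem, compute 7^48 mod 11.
By Fermat: 7^{10} ≡ 1 mod 11. 48 = 4×10 + 8. So 7^{48} ≡ 7^{8} ≡ 9 mod 11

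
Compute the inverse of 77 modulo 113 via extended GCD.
Extended GCD: 77(-22) + 113(15) = 1. So 77^(-1) ≡ -22 ≡ 91 mod 113. Verify: 77 × 91 = 7007 ≡ 1 mod 113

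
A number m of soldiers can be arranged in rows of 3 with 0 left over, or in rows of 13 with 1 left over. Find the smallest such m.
M = 3 × 13 = 39. M₁ = 13, y₁ ≡ 1 mod 3. M₂ = 3, y₂ ≡ 9 mod 13. m = 0×13×1 + 1×3×9 ≡ 27 mod 39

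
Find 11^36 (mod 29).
Using Fermat: 11^{28} ≡ 1 (mod 29). 36 ≡ 8 (mod 28). So 11^{36} ≡ 11^{8} ≡ 16 (mod 29)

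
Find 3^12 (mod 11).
Using Fermat: 3^{10} ≡ 1 (mod 11). 12 ≡ 2 (mod 10). So 3^{12} ≡ 3^{2} ≡ 9 (mod 11)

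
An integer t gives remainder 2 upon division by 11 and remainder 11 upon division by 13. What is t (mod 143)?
M = 11 × 13 = 143. M₁ = 13, y₁ ≡ 6 (mod 11). M₂ = 11, y₂ ≡ 6 (mod 13). t = 2×13×6 + 11×11×6 ≡ 24 (mod 143)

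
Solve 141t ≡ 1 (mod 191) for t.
Since 191 is prime, by Fermat 141^(-1) ≡ 141^{189} ≡ 42 (mod 191). Verify: 141 × 42 = 5922 ≡ 1 (mod 191)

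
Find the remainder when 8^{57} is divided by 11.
By Fermat: 8^{10} ≡ 1 (mod 11). 57 = 5×10 + 7. So 8^{57} ≡ 8^{7} ≡ 2 (mod 11)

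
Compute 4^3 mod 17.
4^{3} = 64 ≡ 13 (mod 17)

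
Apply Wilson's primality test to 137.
(136)! mod 137 = 136. Since 136 ≡ -1 (mod 137), 137 is prime.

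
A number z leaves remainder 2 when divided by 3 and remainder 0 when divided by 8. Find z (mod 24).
M = 3 × 8 = 24. M₁ = 8, y₁ ≡ 2 (mod 3). M₂ = 3, y₂ ≡ 3 (mod 8). z = 2×8×2 + 0×3×3 ≡ 8 (mod 24)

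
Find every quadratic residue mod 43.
Quadratic residues modulo 43: {1, 4, 6, 9, 10, 11, 13, 14, 15, 16, 17, 21, 23, 24, 25, 31, 35, 36, 38, 40, 41}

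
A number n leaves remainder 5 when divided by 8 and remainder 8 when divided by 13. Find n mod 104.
M = 8 × 13 = 104. M₁ = 13, y₁ ≡ 5 mod 8. M₂ = 8, y₂ ≡ 5 mod 13. n = 5×13×5 + 8×8×5 ≡ 21 mod 104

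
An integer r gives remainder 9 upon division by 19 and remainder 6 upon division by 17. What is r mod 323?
M = 19 × 17 = 323. M₁ = 17, y₁ ≡ 9 mod 19. M₂ = 19, y₂ ≡ 9 mod 17. r = 9×17×9 + 6×19×9 ≡ 142 mod 323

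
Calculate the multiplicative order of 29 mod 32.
Powers of 29 mod 32: 29^1≡29, 29^2≡9, 29^3≡5, 29^4≡17, 29^5≡13, 29^6≡25, 29^7≡21, 29^8≡1. ord_32(29) = 8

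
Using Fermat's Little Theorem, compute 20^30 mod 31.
By Fermat's Little Theorem, 20^{30} ≡ 1 (mod 31) since 31 is prime and gcd(20, 31) = 1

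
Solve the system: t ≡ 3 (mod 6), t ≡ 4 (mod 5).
M = 6 × 5 = 30. M₁ = 5, y₁ ≡ 5 (mod 6). M₂ = 6, y₂ ≡ 1 (mod 5). t = 3×5×5 + 4×6×1 ≡ 9 (mod 30)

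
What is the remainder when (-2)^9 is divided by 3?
Using Fermat: (-2)^{2} ≡ 1 mod 3. 9 ≡ 1 mod 2. So (-2)^{9} ≡ (-2)^{1} ≡ 1 mod 3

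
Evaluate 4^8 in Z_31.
By repeated squaring (mod 31): 4^{1}≡4, 4^{2}≡16, 4^{4}≡8, 4^{8}≡2. So 4^{8} ≡ 2 (mod 31)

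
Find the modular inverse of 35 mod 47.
Since 47 is prime, by Fermat 35^(-1) ≡ 35^{45} ≡ 43 (mod 47). Verify: 35 × 43 = 1505 ≡ 1 (mod 47)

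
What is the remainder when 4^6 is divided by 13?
By repeated squaring mod 13: 4^{1}≡4, 4^{2}≡3, 4^{4}≡9. Then 4^{6} = 4^{4+2} ≡ 9 × 3 ≡ 1 mod 13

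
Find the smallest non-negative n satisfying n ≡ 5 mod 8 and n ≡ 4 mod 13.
M = 8 × 13 = 104. M₁ = 13, y₁ ≡ 5 mod 8. M₂ = 8, y₂ ≡ 5 mod 13. n = 5×13×5 + 4×8×5 ≡ 69 mod 104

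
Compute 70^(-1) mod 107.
Since 107 is prime, by Fermat 70^(-1) ≡ 70^{105} ≡ 26 mod 107. Verify: 70 × 26 = 1820 ≡ 1 mod 107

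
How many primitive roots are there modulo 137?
Number of primitive roots mod 137 = φ(p-1) = φ(136) = 64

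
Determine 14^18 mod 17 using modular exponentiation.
Using Fermat: 14^{16} ≡ 1 mod 17. 18 ≡ 2 mod 16. So 14^{18} ≡ 14^{2} ≡ 9 mod 17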